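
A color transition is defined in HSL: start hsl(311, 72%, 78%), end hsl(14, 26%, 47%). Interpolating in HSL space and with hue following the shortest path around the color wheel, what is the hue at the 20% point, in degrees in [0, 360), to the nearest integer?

Hue: 14 − 311 = -297°, but |-297| > 180 so the shorter arc goes the other way: Δh = -297 + 360 = 63°.
H = 311 + 0.2 × (63) = 323.6 → 324°

324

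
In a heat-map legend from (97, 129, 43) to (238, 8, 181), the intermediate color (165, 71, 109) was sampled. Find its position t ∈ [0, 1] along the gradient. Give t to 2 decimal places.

0.48

Invert the lerp on the R channel (largest span, 141): t = (165 − 97) / (238 − 97) = 68/141 = 0.48227.
Check on G: (71 − 129)/(8 − 129) = 0.4793 ✓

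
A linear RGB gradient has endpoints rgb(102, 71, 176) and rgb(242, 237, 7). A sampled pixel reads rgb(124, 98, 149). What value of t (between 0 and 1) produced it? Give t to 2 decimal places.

0.16

Invert the lerp on the B channel (largest span, 169): t = (149 − 176) / (7 − 176) = -27/-169 = 0.15976.
Check on R: (124 − 102)/(242 − 102) = 0.1571 ✓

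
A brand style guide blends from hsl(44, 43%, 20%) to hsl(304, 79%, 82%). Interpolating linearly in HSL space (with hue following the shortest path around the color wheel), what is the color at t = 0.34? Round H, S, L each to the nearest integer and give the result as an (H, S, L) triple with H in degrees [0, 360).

Hue: 304 − 44 = 260°, but |260| > 180 so the shorter arc goes the other way: Δh = 260 − 360 = -100°.
H = 44 + 0.34 × (-100) = 10 → 10°
S = 43 + 0.34 × (79 − 43) = 55.24 → 55%
L = 20 + 0.34 × (82 − 20) = 41.08 → 41%

(10, 55, 41)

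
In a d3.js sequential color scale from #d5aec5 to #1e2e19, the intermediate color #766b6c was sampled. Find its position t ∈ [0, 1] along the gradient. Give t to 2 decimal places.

Invert the lerp on the R channel (largest span, 183): t = (118 − 213) / (30 − 213) = -95/-183 = 0.51913.
Check on G: (107 − 174)/(46 − 174) = 0.5234 ✓

0.52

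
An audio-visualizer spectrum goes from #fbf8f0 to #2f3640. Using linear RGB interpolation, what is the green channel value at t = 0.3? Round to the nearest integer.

G₁ = 248 (from #fbf8f0), G₂ = 54 (from #2f3640).
G = 248 + 0.3 × (54 − 248) = 189.8 → 190

190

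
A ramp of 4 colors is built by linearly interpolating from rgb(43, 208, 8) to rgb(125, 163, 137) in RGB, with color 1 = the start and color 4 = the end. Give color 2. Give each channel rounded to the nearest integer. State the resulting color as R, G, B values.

With 4 swatches and endpoints inclusive, swatch 2 sits at t = (2 − 1)/(4 − 1) = 1/3 ≈ 0.3333.
R = 43 + 0.3333 × (125 − 43) = 70.331 → 70
G = 208 + 0.3333 × (163 − 208) = 193.001 → 193
B = 8 + 0.3333 × (137 − 8) = 50.996 → 51

(70, 193, 51)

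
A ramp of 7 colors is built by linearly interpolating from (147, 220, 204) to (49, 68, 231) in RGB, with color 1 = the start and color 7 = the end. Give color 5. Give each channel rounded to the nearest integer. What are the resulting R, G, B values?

(82, 119, 222)

With 7 swatches and endpoints inclusive, swatch 5 sits at t = (5 − 1)/(7 − 1) = 4/6 ≈ 0.6667.
R = 147 + 0.6667 × (49 − 147) = 81.663 → 82
G = 220 + 0.6667 × (68 − 220) = 118.662 → 119
B = 204 + 0.6667 × (231 − 204) = 222.001 → 222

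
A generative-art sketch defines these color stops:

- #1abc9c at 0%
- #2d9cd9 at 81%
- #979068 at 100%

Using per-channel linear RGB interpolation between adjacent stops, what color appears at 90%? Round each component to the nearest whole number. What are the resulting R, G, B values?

(95, 150, 163)

90% lies between the 81% and 100% stops, so the local fraction is t = (90 − 81)/(100 − 81) = 9/19 ≈ 0.4737.
#2d9cd9 → (45, 156, 217); #979068 → (151, 144, 104).
R = 45 + 0.4737 × (151 − 45) = 95.212 → 95
G = 156 + 0.4737 × (144 − 156) = 150.316 → 150
B = 217 + 0.4737 × (104 − 217) = 163.472 → 163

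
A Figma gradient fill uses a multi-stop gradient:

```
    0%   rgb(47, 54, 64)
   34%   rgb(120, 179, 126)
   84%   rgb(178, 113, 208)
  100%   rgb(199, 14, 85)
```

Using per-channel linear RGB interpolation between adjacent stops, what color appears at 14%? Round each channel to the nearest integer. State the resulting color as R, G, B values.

14% lies between the 0% and 34% stops, so the local fraction is t = (14 − 0)/(34 − 0) = 14/34 ≈ 0.4118.
R = 47 + 0.4118 × (120 − 47) = 77.061 → 77
G = 54 + 0.4118 × (179 − 54) = 105.475 → 105
B = 64 + 0.4118 × (126 − 64) = 89.532 → 90

(77, 105, 90)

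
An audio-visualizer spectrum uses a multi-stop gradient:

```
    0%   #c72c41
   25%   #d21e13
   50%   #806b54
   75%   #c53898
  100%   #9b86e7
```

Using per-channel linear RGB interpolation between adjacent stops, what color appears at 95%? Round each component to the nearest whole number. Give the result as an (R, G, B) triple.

95% lies between the 75% and 100% stops, so the local fraction is t = (95 − 75)/(100 − 75) = 20/25 ≈ 0.8.
#c53898 → (197, 56, 152); #9b86e7 → (155, 134, 231).
R = 197 + 0.8 × (155 − 197) = 163.4 → 163
G = 56 + 0.8 × (134 − 56) = 118.4 → 118
B = 152 + 0.8 × (231 − 152) = 215.2 → 215

(163, 118, 215)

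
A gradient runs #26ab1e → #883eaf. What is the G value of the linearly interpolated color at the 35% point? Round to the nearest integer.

133

G₁ = 171 (from #26ab1e), G₂ = 62 (from #883eaf).
G = 171 + 0.35 × (62 − 171) = 132.85 → 133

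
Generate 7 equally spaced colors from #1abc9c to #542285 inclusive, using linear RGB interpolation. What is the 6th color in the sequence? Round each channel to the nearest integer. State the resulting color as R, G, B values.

With 7 swatches and endpoints inclusive, swatch 6 sits at t = (6 − 1)/(7 − 1) = 5/6 ≈ 0.8333.
#1abc9c → (26, 188, 156); #542285 → (84, 34, 133).
R = 26 + 0.8333 × (84 − 26) = 74.331 → 74
G = 188 + 0.8333 × (34 − 188) = 59.672 → 60
B = 156 + 0.8333 × (133 − 156) = 136.834 → 137

(74, 60, 137)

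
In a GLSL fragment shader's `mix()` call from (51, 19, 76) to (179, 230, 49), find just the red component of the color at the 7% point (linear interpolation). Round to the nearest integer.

R = 51 + 0.07 × (179 − 51) = 59.96 → 60

60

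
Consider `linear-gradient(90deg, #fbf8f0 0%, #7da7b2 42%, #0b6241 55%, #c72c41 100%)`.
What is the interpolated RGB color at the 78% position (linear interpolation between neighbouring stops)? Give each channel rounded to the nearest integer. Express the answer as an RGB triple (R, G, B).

(107, 70, 65)

78% lies between the 55% and 100% stops, so the local fraction is t = (78 − 55)/(100 − 55) = 23/45 ≈ 0.5111.
#0b6241 → (11, 98, 65); #c72c41 → (199, 44, 65).
R = 11 + 0.5111 × (199 − 11) = 107.087 → 107
G = 98 + 0.5111 × (44 − 98) = 70.401 → 70
B = 65 + 0.5111 × (65 − 65) = 65 → 65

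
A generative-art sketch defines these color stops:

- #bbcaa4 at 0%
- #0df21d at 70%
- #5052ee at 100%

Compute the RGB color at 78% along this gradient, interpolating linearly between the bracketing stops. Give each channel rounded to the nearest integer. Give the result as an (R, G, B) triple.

78% lies between the 70% and 100% stops, so the local fraction is t = (78 − 70)/(100 − 70) = 8/30 ≈ 0.2667.
#0df21d → (13, 242, 29); #5052ee → (80, 82, 238).
R = 13 + 0.2667 × (80 − 13) = 30.869 → 31
G = 242 + 0.2667 × (82 − 242) = 199.328 → 199
B = 29 + 0.2667 × (238 − 29) = 84.74 → 85

(31, 199, 85)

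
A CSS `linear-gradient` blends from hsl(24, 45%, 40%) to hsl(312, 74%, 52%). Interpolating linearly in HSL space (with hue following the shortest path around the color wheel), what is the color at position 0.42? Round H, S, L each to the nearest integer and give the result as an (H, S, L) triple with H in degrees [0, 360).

(354, 57, 45)

Hue: 312 − 24 = 288°, but |288| > 180 so the shorter arc goes the other way: Δh = 288 − 360 = -72°.
H = 24 + 0.42 × (-72) = -6.24 → -6 → -6 mod 360 = 354°
S = 45 + 0.42 × (74 − 45) = 57.18 → 57%
L = 40 + 0.42 × (52 − 40) = 45.04 → 45%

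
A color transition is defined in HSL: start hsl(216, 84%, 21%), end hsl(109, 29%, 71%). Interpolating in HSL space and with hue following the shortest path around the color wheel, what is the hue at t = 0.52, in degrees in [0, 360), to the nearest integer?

Hue arc: Δh = 109 − 216 = -107° (|Δh| ≤ 180, already the shorter path).
H = 216 + 0.52 × (-107) = 160.36 → 160°

160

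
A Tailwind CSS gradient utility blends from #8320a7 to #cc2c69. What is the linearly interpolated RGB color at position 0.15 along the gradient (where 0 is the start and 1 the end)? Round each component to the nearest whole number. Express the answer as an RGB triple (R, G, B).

(142, 34, 158)

#8320a7 → (131, 32, 167); #cc2c69 → (204, 44, 105).
R = 131 + 0.15 × (204 − 131) = 131 + 0.15 × 73 = 141.95 → 142
G = 32 + 0.15 × (44 − 32) = 32 + 0.15 × 12 = 33.8 → 34
B = 167 + 0.15 × (105 − 167) = 167 + 0.15 × -62 = 157.7 → 158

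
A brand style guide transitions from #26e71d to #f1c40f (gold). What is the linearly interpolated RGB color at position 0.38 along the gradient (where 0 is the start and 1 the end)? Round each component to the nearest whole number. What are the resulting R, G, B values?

(115, 218, 24)

#26e71d → (38, 231, 29); #f1c40f → (241, 196, 15).
R = 38 + 0.38 × (241 − 38) = 38 + 0.38 × 203 = 115.14 → 115
G = 231 + 0.38 × (196 − 231) = 231 + 0.38 × -35 = 217.7 → 218
B = 29 + 0.38 × (15 − 29) = 29 + 0.38 × -14 = 23.68 → 24
So the blended color is (115, 218, 24), about #73da18.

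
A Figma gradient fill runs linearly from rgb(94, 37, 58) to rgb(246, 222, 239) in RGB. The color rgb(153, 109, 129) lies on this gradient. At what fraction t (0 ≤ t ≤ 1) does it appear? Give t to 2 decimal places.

Invert the lerp on the G channel (largest span, 185): t = (109 − 37) / (222 − 37) = 72/185 = 0.38919.
Check on R: (153 − 94)/(246 − 94) = 0.3882 ✓

0.39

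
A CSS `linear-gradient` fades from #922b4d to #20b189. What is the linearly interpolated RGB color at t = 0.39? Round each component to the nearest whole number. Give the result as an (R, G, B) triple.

#922b4d → (146, 43, 77); #20b189 → (32, 177, 137).
R = 146 + 0.39 × (32 − 146) = 146 + 0.39 × -114 = 101.54 → 102
G = 43 + 0.39 × (177 − 43) = 43 + 0.39 × 134 = 95.26 → 95
B = 77 + 0.39 × (137 − 77) = 77 + 0.39 × 60 = 100.4 → 100
So the blended color is (102, 95, 100), about #665f64.

(102, 95, 100)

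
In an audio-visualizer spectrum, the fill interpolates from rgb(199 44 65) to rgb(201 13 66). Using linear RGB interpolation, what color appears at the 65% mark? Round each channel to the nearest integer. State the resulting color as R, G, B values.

(200, 24, 66)

65% corresponds to t = 0.65.
R = 199 + 0.65 × (201 − 199) = 199 + 0.65 × 2 = 200.3 → 200
G = 44 + 0.65 × (13 − 44) = 44 + 0.65 × -31 = 23.85 → 24
B = 65 + 0.65 × (66 − 65) = 65 + 0.65 × 1 = 65.65 → 66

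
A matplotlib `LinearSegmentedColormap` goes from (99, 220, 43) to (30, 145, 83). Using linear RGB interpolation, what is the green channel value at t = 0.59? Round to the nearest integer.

G = 220 + 0.59 × (145 − 220) = 175.75 → 176

176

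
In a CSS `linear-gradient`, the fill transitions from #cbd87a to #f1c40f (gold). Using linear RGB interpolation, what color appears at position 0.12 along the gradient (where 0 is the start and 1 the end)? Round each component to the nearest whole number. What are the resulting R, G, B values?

(208, 214, 109)

#cbd87a → (203, 216, 122); #f1c40f → (241, 196, 15).
R = 203 + 0.12 × (241 − 203) = 203 + 0.12 × 38 = 207.56 → 208
G = 216 + 0.12 × (196 − 216) = 216 + 0.12 × -20 = 213.6 → 214
B = 122 + 0.12 × (15 − 122) = 122 + 0.12 × -107 = 109.16 → 109
So the blended color is (208, 214, 109), about #d0d66d.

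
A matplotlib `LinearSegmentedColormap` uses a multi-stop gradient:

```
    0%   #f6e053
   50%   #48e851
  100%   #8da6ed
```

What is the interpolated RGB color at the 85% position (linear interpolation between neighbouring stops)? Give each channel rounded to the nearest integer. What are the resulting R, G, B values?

85% lies between the 50% and 100% stops, so the local fraction is t = (85 − 50)/(100 − 50) = 35/50 ≈ 0.7.
#48e851 → (72, 232, 81); #8da6ed → (141, 166, 237).
R = 72 + 0.7 × (141 − 72) = 120.3 → 120
G = 232 + 0.7 × (166 − 232) = 185.8 → 186
B = 81 + 0.7 × (237 − 81) = 190.2 → 190

(120, 186, 190)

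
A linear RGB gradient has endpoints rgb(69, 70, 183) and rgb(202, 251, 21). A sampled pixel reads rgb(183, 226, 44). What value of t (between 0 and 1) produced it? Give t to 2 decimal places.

0.86

Invert the lerp on the G channel (largest span, 181): t = (226 − 70) / (251 − 70) = 156/181 = 0.86188.
Check on R: (183 − 69)/(202 − 69) = 0.8571 ✓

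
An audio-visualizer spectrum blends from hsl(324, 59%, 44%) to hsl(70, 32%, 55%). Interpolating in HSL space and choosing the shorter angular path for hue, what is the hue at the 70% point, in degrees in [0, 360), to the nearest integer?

Hue: 70 − 324 = -254°, but |-254| > 180 so the shorter arc goes the other way: Δh = -254 + 360 = 106°.
H = 324 + 0.7 × (106) = 398.2 → 398 → 398 mod 360 = 38°

38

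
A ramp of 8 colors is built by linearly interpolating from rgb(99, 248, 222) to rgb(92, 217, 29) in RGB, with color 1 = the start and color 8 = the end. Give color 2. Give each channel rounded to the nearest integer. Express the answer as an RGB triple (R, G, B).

With 8 swatches and endpoints inclusive, swatch 2 sits at t = (2 − 1)/(8 − 1) = 1/7 ≈ 0.1429.
R = 99 + 0.1429 × (92 − 99) = 98 → 98
G = 248 + 0.1429 × (217 − 248) = 243.57 → 244
B = 222 + 0.1429 × (29 − 222) = 194.42 → 194

(98, 244, 194)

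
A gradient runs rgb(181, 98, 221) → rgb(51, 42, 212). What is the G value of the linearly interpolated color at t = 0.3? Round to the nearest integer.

81

G = 98 + 0.3 × (42 − 98) = 81.2 → 81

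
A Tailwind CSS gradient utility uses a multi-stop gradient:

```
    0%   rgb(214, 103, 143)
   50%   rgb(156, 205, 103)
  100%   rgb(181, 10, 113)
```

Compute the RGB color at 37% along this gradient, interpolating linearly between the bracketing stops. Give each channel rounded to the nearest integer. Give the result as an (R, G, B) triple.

(171, 178, 113)

37% lies between the 0% and 50% stops, so the local fraction is t = (37 − 0)/(50 − 0) = 37/50 ≈ 0.74.
R = 214 + 0.74 × (156 − 214) = 171.08 → 171
G = 103 + 0.74 × (205 − 103) = 178.48 → 178
B = 143 + 0.74 × (103 − 143) = 113.4 → 113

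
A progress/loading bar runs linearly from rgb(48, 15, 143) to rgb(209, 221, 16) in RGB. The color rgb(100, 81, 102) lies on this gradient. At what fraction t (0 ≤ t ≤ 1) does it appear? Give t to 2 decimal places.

0.32

Invert the lerp on the G channel (largest span, 206): t = (81 − 15) / (221 − 15) = 66/206 = 0.32039.
Check on R: (100 − 48)/(209 − 48) = 0.323 ✓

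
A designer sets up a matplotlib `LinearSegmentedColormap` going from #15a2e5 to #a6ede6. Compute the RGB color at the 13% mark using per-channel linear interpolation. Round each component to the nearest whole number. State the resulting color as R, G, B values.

#15a2e5 → (21, 162, 229); #a6ede6 → (166, 237, 230).
13% corresponds to t = 0.13.
R = 21 + 0.13 × (166 − 21) = 21 + 0.13 × 145 = 39.85 → 40
G = 162 + 0.13 × (237 − 162) = 162 + 0.13 × 75 = 171.75 → 172
B = 229 + 0.13 × (230 − 229) = 229 + 0.13 × 1 = 229.13 → 229

(40, 172, 229)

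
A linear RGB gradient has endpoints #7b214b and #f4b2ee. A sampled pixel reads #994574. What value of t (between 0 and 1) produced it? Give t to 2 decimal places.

Invert the lerp on the B channel (largest span, 163): t = (116 − 75) / (238 − 75) = 41/163 = 0.25153.
Check on R: (153 − 123)/(244 − 123) = 0.2479 ✓

0.25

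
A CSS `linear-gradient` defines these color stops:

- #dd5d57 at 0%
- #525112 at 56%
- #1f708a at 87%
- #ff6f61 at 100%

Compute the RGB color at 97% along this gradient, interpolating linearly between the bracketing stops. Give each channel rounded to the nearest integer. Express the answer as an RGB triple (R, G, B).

97% lies between the 87% and 100% stops, so the local fraction is t = (97 − 87)/(100 − 87) = 10/13 ≈ 0.7692.
#1f708a → (31, 112, 138); #ff6f61 → (255, 111, 97).
R = 31 + 0.7692 × (255 − 31) = 203.301 → 203
G = 112 + 0.7692 × (111 − 112) = 111.231 → 111
B = 138 + 0.7692 × (97 − 138) = 106.463 → 106

(203, 111, 106)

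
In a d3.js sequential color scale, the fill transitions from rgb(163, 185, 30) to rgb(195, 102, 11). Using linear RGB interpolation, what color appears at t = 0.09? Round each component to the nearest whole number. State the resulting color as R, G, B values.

(166, 178, 28)

R = 163 + 0.09 × (195 − 163) = 163 + 0.09 × 32 = 165.88 → 166
G = 185 + 0.09 × (102 − 185) = 185 + 0.09 × -83 = 177.53 → 178
B = 30 + 0.09 × (11 − 30) = 30 + 0.09 × -19 = 28.29 → 28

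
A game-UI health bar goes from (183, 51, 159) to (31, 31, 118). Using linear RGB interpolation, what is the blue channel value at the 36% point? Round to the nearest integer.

B = 159 + 0.36 × (118 − 159) = 144.24 → 144

144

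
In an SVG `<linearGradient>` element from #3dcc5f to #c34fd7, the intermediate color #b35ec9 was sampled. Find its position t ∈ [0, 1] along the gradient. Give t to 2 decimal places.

Invert the lerp on the R channel (largest span, 134): t = (179 − 61) / (195 − 61) = 118/134 = 0.8806.
Check on G: (94 − 204)/(79 − 204) = 0.88 ✓

0.88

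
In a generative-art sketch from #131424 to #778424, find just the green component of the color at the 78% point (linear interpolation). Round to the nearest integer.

107

G₁ = 20 (from #131424), G₂ = 132 (from #778424).
G = 20 + 0.78 × (132 − 20) = 107.36 → 107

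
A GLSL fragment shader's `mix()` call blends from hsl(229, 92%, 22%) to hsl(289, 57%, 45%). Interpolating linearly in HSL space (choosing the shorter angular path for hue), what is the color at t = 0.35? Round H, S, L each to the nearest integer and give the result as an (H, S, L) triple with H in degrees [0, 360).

Hue arc: Δh = 289 − 229 = 60° (|Δh| ≤ 180, already the shorter path).
H = 229 + 0.35 × (60) = 250 → 250°
S = 92 + 0.35 × (57 − 92) = 79.75 → 80%
L = 22 + 0.35 × (45 − 22) = 30.05 → 30%

(250, 80, 30)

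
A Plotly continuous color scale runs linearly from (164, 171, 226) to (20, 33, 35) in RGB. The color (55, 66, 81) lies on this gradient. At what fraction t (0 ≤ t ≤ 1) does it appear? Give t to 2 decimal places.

Invert the lerp on the B channel (largest span, 191): t = (81 − 226) / (35 − 226) = -145/-191 = 0.75916.
Check on R: (55 − 164)/(20 − 164) = 0.7569 ✓

0.76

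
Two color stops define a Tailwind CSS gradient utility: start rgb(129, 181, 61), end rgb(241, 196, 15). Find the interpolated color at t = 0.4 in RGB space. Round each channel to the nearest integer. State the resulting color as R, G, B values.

R = 129 + 0.4 × (241 − 129) = 129 + 0.4 × 112 = 173.8 → 174
G = 181 + 0.4 × (196 − 181) = 181 + 0.4 × 15 = 187 → 187
B = 61 + 0.4 × (15 − 61) = 61 + 0.4 × -46 = 42.6 → 43

(174, 187, 43)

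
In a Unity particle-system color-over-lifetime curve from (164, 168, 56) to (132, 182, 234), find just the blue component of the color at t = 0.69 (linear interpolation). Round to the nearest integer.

179

B = 56 + 0.69 × (234 − 56) = 178.82 → 179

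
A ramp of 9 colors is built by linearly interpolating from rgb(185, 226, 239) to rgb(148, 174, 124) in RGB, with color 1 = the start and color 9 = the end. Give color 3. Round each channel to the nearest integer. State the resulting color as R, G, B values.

(176, 213, 210)

With 9 swatches and endpoints inclusive, swatch 3 sits at t = (3 − 1)/(9 − 1) = 2/8 ≈ 0.25.
R = 185 + 0.25 × (148 − 185) = 175.75 → 176
G = 226 + 0.25 × (174 − 226) = 213 → 213
B = 239 + 0.25 × (124 − 239) = 210.25 → 210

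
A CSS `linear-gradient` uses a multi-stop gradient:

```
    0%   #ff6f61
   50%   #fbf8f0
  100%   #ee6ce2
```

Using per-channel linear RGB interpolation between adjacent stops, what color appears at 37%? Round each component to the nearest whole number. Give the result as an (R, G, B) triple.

37% lies between the 0% and 50% stops, so the local fraction is t = (37 − 0)/(50 − 0) = 37/50 ≈ 0.74.
#ff6f61 → (255, 111, 97); #fbf8f0 → (251, 248, 240).
R = 255 + 0.74 × (251 − 255) = 252.04 → 252
G = 111 + 0.74 × (248 − 111) = 212.38 → 212
B = 97 + 0.74 × (240 − 97) = 202.82 → 203

(252, 212, 203)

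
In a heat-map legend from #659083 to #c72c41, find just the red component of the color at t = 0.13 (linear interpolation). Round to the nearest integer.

R₁ = 101 (from #659083), R₂ = 199 (from #c72c41).
R = 101 + 0.13 × (199 − 101) = 113.74 → 114

114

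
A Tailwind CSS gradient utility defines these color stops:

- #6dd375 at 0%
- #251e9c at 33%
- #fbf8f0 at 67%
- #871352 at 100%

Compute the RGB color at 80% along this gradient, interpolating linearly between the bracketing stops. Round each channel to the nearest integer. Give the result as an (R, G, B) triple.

(205, 158, 178)

80% lies between the 67% and 100% stops, so the local fraction is t = (80 − 67)/(100 − 67) = 13/33 ≈ 0.3939.
#fbf8f0 → (251, 248, 240); #871352 → (135, 19, 82).
R = 251 + 0.3939 × (135 − 251) = 205.308 → 205
G = 248 + 0.3939 × (19 − 248) = 157.797 → 158
B = 240 + 0.3939 × (82 − 240) = 177.764 → 178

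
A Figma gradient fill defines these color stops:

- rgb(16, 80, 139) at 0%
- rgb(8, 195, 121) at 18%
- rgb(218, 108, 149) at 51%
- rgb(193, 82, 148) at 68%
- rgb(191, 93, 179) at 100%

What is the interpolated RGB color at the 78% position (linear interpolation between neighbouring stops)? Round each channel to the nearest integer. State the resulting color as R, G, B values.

(192, 85, 158)

78% lies between the 68% and 100% stops, so the local fraction is t = (78 − 68)/(100 − 68) = 10/32 ≈ 0.3125.
R = 193 + 0.3125 × (191 − 193) = 192.375 → 192
G = 82 + 0.3125 × (93 − 82) = 85.438 → 85
B = 148 + 0.3125 × (179 − 148) = 157.688 → 158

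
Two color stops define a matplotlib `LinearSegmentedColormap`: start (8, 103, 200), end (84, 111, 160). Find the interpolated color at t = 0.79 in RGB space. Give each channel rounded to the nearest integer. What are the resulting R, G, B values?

(68, 109, 168)

R = 8 + 0.79 × (84 − 8) = 8 + 0.79 × 76 = 68.04 → 68
G = 103 + 0.79 × (111 − 103) = 103 + 0.79 × 8 = 109.32 → 109
B = 200 + 0.79 × (160 − 200) = 200 + 0.79 × -40 = 168.4 → 168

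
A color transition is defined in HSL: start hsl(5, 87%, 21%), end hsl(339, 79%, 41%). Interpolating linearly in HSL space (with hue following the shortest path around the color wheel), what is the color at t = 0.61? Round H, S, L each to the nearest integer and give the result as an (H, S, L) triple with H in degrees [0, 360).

(349, 82, 33)

Hue: 339 − 5 = 334°, but |334| > 180 so the shorter arc goes the other way: Δh = 334 − 360 = -26°.
H = 5 + 0.61 × (-26) = -10.86 → -11 → -11 mod 360 = 349°
S = 87 + 0.61 × (79 − 87) = 82.12 → 82%
L = 21 + 0.61 × (41 − 21) = 33.2 → 33%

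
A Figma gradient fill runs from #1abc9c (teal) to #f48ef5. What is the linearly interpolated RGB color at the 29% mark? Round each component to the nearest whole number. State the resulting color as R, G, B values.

#1abc9c → (26, 188, 156); #f48ef5 → (244, 142, 245).
29% corresponds to t = 0.29.
R = 26 + 0.29 × (244 − 26) = 26 + 0.29 × 218 = 89.22 → 89
G = 188 + 0.29 × (142 − 188) = 188 + 0.29 × -46 = 174.66 → 175
B = 156 + 0.29 × (245 − 156) = 156 + 0.29 × 89 = 181.81 → 182

(89, 175, 182)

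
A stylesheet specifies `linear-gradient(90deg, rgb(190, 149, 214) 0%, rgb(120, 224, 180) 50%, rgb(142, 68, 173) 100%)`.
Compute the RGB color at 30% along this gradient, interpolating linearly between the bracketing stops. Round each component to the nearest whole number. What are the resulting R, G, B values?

30% lies between the 0% and 50% stops, so the local fraction is t = (30 − 0)/(50 − 0) = 30/50 ≈ 0.6.
R = 190 + 0.6 × (120 − 190) = 148 → 148
G = 149 + 0.6 × (224 − 149) = 194 → 194
B = 214 + 0.6 × (180 − 214) = 193.6 → 194

(148, 194, 194)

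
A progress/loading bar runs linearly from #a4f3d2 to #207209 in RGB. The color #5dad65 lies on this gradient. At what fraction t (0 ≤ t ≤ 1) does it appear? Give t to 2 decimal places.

0.54

Invert the lerp on the B channel (largest span, 201): t = (101 − 210) / (9 − 210) = -109/-201 = 0.54229.
Check on R: (93 − 164)/(32 − 164) = 0.5379 ✓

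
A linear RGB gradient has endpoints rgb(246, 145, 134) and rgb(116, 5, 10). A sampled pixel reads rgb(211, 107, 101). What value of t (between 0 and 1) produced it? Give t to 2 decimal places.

Invert the lerp on the G channel (largest span, 140): t = (107 − 145) / (5 − 145) = -38/-140 = 0.27143.
Check on R: (211 − 246)/(116 − 246) = 0.2692 ✓

0.27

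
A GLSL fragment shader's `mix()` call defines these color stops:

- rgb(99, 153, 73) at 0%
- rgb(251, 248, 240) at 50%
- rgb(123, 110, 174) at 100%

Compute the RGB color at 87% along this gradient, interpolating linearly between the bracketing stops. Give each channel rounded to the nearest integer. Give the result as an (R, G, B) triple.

87% lies between the 50% and 100% stops, so the local fraction is t = (87 − 50)/(100 − 50) = 37/50 ≈ 0.74.
R = 251 + 0.74 × (123 − 251) = 156.28 → 156
G = 248 + 0.74 × (110 − 248) = 145.88 → 146
B = 240 + 0.74 × (174 − 240) = 191.16 → 191

(156, 146, 191)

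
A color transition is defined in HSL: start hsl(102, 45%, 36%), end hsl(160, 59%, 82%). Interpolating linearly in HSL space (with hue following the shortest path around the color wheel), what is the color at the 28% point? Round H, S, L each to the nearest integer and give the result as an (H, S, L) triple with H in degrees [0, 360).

(118, 49, 49)

Hue arc: Δh = 160 − 102 = 58° (|Δh| ≤ 180, already the shorter path).
H = 102 + 0.28 × (58) = 118.24 → 118°
S = 45 + 0.28 × (59 − 45) = 48.92 → 49%
L = 36 + 0.28 × (82 − 36) = 48.88 → 49%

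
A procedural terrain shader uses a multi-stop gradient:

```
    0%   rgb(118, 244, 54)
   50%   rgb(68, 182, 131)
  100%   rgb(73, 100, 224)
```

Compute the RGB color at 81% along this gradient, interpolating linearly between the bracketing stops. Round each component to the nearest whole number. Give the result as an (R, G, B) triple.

81% lies between the 50% and 100% stops, so the local fraction is t = (81 − 50)/(100 − 50) = 31/50 ≈ 0.62.
R = 68 + 0.62 × (73 − 68) = 71.1 → 71
G = 182 + 0.62 × (100 − 182) = 131.16 → 131
B = 131 + 0.62 × (224 − 131) = 188.66 → 189

(71, 131, 189)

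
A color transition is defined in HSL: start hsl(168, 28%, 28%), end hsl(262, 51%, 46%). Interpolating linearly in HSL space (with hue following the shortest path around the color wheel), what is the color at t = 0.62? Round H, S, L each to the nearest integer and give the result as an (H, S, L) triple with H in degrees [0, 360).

(226, 42, 39)

Hue arc: Δh = 262 − 168 = 94° (|Δh| ≤ 180, already the shorter path).
H = 168 + 0.62 × (94) = 226.28 → 226°
S = 28 + 0.62 × (51 − 28) = 42.26 → 42%
L = 28 + 0.62 × (46 − 28) = 39.16 → 39%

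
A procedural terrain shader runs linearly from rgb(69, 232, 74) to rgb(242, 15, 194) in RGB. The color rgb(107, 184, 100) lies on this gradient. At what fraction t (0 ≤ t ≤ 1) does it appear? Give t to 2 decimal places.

Invert the lerp on the G channel (largest span, 217): t = (184 − 232) / (15 − 232) = -48/-217 = 0.2212.
Check on R: (107 − 69)/(242 − 69) = 0.2197 ✓

0.22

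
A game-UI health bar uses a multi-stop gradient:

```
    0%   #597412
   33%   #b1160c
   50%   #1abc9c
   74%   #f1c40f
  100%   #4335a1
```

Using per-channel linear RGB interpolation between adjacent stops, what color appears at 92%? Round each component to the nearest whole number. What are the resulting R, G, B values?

92% lies between the 74% and 100% stops, so the local fraction is t = (92 − 74)/(100 − 74) = 18/26 ≈ 0.6923.
#f1c40f → (241, 196, 15); #4335a1 → (67, 53, 161).
R = 241 + 0.6923 × (67 − 241) = 120.54 → 121
G = 196 + 0.6923 × (53 − 196) = 97.001 → 97
B = 15 + 0.6923 × (161 − 15) = 116.076 → 116

(121, 97, 116)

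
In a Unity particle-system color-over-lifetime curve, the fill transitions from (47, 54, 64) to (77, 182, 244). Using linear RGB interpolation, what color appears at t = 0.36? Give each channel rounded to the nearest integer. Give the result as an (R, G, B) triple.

(58, 100, 129)

R = 47 + 0.36 × (77 − 47) = 47 + 0.36 × 30 = 57.8 → 58
G = 54 + 0.36 × (182 − 54) = 54 + 0.36 × 128 = 100.08 → 100
B = 64 + 0.36 × (244 − 64) = 64 + 0.36 × 180 = 128.8 → 129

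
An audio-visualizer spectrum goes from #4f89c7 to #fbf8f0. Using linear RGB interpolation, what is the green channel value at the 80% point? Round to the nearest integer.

G₁ = 137 (from #4f89c7), G₂ = 248 (from #fbf8f0).
G = 137 + 0.8 × (248 − 137) = 225.8 → 226

226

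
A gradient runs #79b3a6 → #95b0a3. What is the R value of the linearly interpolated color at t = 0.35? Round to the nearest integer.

R₁ = 121 (from #79b3a6), R₂ = 149 (from #95b0a3).
R = 121 + 0.35 × (149 − 121) = 130.8 → 131

131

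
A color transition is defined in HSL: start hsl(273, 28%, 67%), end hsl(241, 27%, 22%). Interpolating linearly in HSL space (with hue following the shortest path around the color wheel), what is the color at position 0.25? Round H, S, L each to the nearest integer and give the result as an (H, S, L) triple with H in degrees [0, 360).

(265, 28, 56)

Hue arc: Δh = 241 − 273 = -32° (|Δh| ≤ 180, already the shorter path).
H = 273 + 0.25 × (-32) = 265 → 265°
S = 28 + 0.25 × (27 − 28) = 27.75 → 28%
L = 67 + 0.25 × (22 − 67) = 55.75 → 56%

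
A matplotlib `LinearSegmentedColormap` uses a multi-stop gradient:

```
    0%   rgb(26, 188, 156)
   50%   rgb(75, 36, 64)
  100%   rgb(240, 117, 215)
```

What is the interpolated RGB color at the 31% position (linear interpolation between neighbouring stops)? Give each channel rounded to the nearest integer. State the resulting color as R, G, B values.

31% lies between the 0% and 50% stops, so the local fraction is t = (31 − 0)/(50 − 0) = 31/50 ≈ 0.62.
R = 26 + 0.62 × (75 − 26) = 56.38 → 56
G = 188 + 0.62 × (36 − 188) = 93.76 → 94
B = 156 + 0.62 × (64 − 156) = 98.96 → 99

(56, 94, 99)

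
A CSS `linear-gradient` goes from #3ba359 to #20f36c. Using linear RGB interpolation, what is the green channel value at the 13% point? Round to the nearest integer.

G₁ = 163 (from #3ba359), G₂ = 243 (from #20f36c).
G = 163 + 0.13 × (243 − 163) = 173.4 → 173

173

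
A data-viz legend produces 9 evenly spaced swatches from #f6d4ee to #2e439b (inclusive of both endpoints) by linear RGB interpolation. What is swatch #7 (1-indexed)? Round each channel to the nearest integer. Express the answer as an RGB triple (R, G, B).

(96, 103, 176)

With 9 swatches and endpoints inclusive, swatch 7 sits at t = (7 − 1)/(9 − 1) = 6/8 ≈ 0.75.
#f6d4ee → (246, 212, 238); #2e439b → (46, 67, 155).
R = 246 + 0.75 × (46 − 246) = 96 → 96
G = 212 + 0.75 × (67 − 212) = 103.25 → 103
B = 238 + 0.75 × (155 − 238) = 175.75 → 176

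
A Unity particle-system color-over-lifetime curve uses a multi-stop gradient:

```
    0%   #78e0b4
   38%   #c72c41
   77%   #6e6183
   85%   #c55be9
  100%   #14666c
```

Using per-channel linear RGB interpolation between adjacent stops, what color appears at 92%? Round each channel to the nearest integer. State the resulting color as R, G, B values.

92% lies between the 85% and 100% stops, so the local fraction is t = (92 − 85)/(100 − 85) = 7/15 ≈ 0.4667.
#c55be9 → (197, 91, 233); #14666c → (20, 102, 108).
R = 197 + 0.4667 × (20 − 197) = 114.394 → 114
G = 91 + 0.4667 × (102 − 91) = 96.134 → 96
B = 233 + 0.4667 × (108 − 233) = 174.662 → 175

(114, 96, 175)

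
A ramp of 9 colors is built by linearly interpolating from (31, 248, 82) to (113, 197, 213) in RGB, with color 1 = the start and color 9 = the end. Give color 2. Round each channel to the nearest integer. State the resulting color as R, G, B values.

With 9 swatches and endpoints inclusive, swatch 2 sits at t = (2 − 1)/(9 − 1) = 1/8 ≈ 0.125.
R = 31 + 0.125 × (113 − 31) = 41.25 → 41
G = 248 + 0.125 × (197 − 248) = 241.625 → 242
B = 82 + 0.125 × (213 − 82) = 98.375 → 98

(41, 242, 98)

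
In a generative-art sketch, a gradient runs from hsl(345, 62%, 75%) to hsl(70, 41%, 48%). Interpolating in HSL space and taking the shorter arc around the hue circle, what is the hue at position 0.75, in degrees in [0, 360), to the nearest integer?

49

Hue: 70 − 345 = -275°, but |-275| > 180 so the shorter arc goes the other way: Δh = -275 + 360 = 85°.
H = 345 + 0.75 × (85) = 408.75 → 409 → 409 mod 360 = 49°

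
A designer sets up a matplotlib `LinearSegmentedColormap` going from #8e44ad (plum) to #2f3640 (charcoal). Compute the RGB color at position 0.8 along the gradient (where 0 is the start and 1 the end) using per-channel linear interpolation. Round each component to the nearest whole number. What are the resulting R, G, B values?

#8e44ad → (142, 68, 173); #2f3640 → (47, 54, 64).
R = 142 + 0.8 × (47 − 142) = 142 + 0.8 × -95 = 66 → 66
G = 68 + 0.8 × (54 − 68) = 68 + 0.8 × -14 = 56.8 → 57
B = 173 + 0.8 × (64 − 173) = 173 + 0.8 × -109 = 85.8 → 86

(66, 57, 86)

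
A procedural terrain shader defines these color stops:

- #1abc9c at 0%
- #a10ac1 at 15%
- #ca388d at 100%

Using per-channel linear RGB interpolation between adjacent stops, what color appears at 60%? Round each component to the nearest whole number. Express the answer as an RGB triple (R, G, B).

60% lies between the 15% and 100% stops, so the local fraction is t = (60 − 15)/(100 − 15) = 45/85 ≈ 0.5294.
#a10ac1 → (161, 10, 193); #ca388d → (202, 56, 141).
R = 161 + 0.5294 × (202 − 161) = 182.705 → 183
G = 10 + 0.5294 × (56 − 10) = 34.352 → 34
B = 193 + 0.5294 × (141 − 193) = 165.471 → 165

(183, 34, 165)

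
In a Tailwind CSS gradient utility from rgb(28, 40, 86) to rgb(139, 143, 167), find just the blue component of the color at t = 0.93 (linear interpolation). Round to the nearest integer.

161

B = 86 + 0.93 × (167 − 86) = 161.33 → 161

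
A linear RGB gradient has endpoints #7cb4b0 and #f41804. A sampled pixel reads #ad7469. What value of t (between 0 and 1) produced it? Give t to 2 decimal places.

Invert the lerp on the B channel (largest span, 172): t = (105 − 176) / (4 − 176) = -71/-172 = 0.41279.
Check on R: (173 − 124)/(244 − 124) = 0.4083 ✓

0.41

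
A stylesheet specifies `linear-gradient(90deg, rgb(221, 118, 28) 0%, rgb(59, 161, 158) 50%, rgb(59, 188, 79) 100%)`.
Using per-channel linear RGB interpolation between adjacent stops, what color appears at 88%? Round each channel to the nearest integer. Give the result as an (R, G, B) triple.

(59, 182, 98)

88% lies between the 50% and 100% stops, so the local fraction is t = (88 − 50)/(100 − 50) = 38/50 ≈ 0.76.
R = 59 + 0.76 × (59 − 59) = 59 → 59
G = 161 + 0.76 × (188 − 161) = 181.52 → 182
B = 158 + 0.76 × (79 − 158) = 97.96 → 98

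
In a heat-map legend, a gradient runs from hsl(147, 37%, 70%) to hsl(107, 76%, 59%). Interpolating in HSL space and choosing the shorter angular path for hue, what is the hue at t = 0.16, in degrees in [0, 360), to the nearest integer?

Hue arc: Δh = 107 − 147 = -40° (|Δh| ≤ 180, already the shorter path).
H = 147 + 0.16 × (-40) = 140.6 → 141°

141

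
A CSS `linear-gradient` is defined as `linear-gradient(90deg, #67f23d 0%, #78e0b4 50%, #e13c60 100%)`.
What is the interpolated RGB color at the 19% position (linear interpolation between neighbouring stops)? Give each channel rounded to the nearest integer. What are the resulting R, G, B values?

19% lies between the 0% and 50% stops, so the local fraction is t = (19 − 0)/(50 − 0) = 19/50 ≈ 0.38.
#67f23d → (103, 242, 61); #78e0b4 → (120, 224, 180).
R = 103 + 0.38 × (120 − 103) = 109.46 → 109
G = 242 + 0.38 × (224 − 242) = 235.16 → 235
B = 61 + 0.38 × (180 − 61) = 106.22 → 106

(109, 235, 106)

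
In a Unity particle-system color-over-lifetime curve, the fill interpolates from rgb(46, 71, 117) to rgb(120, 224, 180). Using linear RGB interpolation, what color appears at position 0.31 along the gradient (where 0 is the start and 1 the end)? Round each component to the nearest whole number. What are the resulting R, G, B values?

(69, 118, 137)

R = 46 + 0.31 × (120 − 46) = 46 + 0.31 × 74 = 68.94 → 69
G = 71 + 0.31 × (224 − 71) = 71 + 0.31 × 153 = 118.43 → 118
B = 117 + 0.31 × (180 − 117) = 117 + 0.31 × 63 = 136.53 → 137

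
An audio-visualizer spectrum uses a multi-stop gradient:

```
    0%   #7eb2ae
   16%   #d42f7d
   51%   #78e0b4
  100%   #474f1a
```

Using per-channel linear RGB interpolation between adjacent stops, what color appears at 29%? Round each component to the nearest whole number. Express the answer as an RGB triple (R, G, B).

29% lies between the 16% and 51% stops, so the local fraction is t = (29 − 16)/(51 − 16) = 13/35 ≈ 0.3714.
#d42f7d → (212, 47, 125); #78e0b4 → (120, 224, 180).
R = 212 + 0.3714 × (120 − 212) = 177.831 → 178
G = 47 + 0.3714 × (224 − 47) = 112.738 → 113
B = 125 + 0.3714 × (180 − 125) = 145.427 → 145

(178, 113, 145)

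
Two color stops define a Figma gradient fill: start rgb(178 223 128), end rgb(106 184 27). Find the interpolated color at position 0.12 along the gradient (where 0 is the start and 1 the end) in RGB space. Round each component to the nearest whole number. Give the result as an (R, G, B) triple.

(169, 218, 116)

R = 178 + 0.12 × (106 − 178) = 178 + 0.12 × -72 = 169.36 → 169
G = 223 + 0.12 × (184 − 223) = 223 + 0.12 × -39 = 218.32 → 218
B = 128 + 0.12 × (27 − 128) = 128 + 0.12 × -101 = 115.88 → 116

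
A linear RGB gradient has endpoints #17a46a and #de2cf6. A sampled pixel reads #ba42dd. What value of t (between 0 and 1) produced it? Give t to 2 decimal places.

Invert the lerp on the R channel (largest span, 199): t = (186 − 23) / (222 − 23) = 163/199 = 0.8191.
Check on G: (66 − 164)/(44 − 164) = 0.8167 ✓

0.82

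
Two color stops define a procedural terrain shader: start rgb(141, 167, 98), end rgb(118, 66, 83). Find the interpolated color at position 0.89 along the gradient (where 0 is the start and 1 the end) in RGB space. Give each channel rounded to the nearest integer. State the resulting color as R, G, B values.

(121, 77, 85)

R = 141 + 0.89 × (118 − 141) = 141 + 0.89 × -23 = 120.53 → 121
G = 167 + 0.89 × (66 − 167) = 167 + 0.89 × -101 = 77.11 → 77
B = 98 + 0.89 × (83 − 98) = 98 + 0.89 × -15 = 84.65 → 85
So the blended color is (121, 77, 85), about #794d55.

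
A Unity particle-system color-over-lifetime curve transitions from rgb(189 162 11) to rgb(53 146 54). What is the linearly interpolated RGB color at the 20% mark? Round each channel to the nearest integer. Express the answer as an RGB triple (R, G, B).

20% corresponds to t = 0.2.
R = 189 + 0.2 × (53 − 189) = 189 + 0.2 × -136 = 161.8 → 162
G = 162 + 0.2 × (146 − 162) = 162 + 0.2 × -16 = 158.8 → 159
B = 11 + 0.2 × (54 − 11) = 11 + 0.2 × 43 = 19.6 → 20

(162, 159, 20)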